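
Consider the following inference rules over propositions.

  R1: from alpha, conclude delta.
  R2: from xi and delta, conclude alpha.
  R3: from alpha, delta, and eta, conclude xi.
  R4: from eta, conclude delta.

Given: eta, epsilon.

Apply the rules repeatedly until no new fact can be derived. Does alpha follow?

alpha would need xi and delta (R2), but xi is never established.

No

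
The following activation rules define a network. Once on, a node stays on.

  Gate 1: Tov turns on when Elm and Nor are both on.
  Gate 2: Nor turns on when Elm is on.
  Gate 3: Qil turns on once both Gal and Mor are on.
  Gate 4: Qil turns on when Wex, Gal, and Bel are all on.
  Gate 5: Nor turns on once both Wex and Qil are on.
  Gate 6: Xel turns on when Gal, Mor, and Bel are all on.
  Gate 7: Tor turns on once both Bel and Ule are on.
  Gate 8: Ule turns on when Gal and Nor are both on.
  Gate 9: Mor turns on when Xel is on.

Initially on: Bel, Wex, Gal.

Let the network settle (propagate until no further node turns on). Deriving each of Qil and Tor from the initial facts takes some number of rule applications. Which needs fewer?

Qil

Qil: Wex, Gal, and Bel are on, so Qil turns on (Gate 4). [1 rule application]
Tor: Wex, Gal, and Bel are on, so Qil turns on (Gate 4). Gate 5: Wex and Qil on → Nor on. Gate 8: Gal and Nor on → Ule on. Bel and Ule are on, so Tor turns on (Gate 7). [4 rule applications]
Qil needs fewer.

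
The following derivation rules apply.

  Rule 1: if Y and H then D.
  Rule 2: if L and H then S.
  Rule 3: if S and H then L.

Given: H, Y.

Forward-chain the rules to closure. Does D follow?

Yes

Y and H hold, so D follows (Rule 1).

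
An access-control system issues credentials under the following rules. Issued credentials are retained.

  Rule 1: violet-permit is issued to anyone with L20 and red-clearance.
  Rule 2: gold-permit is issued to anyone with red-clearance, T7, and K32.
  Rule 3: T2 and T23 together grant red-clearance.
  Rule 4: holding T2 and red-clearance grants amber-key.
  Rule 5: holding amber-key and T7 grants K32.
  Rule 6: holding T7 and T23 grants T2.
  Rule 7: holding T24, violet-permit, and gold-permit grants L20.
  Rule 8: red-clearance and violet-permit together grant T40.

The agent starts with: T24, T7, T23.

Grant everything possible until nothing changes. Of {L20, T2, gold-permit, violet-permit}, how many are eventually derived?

2

Holding T7 and T23 grants T2 (Rule 6).
Holding T2 and T23 grants red-clearance (Rule 3).
Holding T2 and red-clearance grants amber-key (Rule 4).
Holding amber-key and T7 grants K32 (Rule 5).
Holding red-clearance, T7, and K32 grants gold-permit (Rule 2).
L20 would need T24, violet-permit, and gold-permit (Rule 7), but violet-permit is never granted.
T2: reached.
gold-permit: reached.
violet-permit would need L20 and red-clearance (Rule 1), but L20 is never granted.
Reached: T2 and gold-permit — 2 of the 4.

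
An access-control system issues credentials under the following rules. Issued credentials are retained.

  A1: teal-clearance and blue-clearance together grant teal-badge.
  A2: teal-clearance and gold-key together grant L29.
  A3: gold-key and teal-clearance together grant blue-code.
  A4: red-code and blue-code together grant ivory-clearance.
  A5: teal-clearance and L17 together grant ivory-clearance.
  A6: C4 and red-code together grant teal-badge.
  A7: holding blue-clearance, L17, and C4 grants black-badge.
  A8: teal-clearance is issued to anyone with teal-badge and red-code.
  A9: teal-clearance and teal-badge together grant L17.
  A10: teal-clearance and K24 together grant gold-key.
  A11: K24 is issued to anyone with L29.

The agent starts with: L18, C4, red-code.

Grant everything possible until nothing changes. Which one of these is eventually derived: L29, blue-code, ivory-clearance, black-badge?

ivory-clearance

Holding C4 and red-code grants teal-badge (A6).
Holding teal-badge and red-code grants teal-clearance (A8).
Holding teal-clearance and teal-badge grants L17 (A9).
Holding teal-clearance and L17 grants ivory-clearance (A5).
black-badge would need blue-clearance, L17, and C4 (A7), but blue-clearance is never granted. blue-code would need gold-key and teal-clearance (A3), but gold-key is never granted. L29 would need teal-clearance and gold-key (A2), but gold-key is never granted.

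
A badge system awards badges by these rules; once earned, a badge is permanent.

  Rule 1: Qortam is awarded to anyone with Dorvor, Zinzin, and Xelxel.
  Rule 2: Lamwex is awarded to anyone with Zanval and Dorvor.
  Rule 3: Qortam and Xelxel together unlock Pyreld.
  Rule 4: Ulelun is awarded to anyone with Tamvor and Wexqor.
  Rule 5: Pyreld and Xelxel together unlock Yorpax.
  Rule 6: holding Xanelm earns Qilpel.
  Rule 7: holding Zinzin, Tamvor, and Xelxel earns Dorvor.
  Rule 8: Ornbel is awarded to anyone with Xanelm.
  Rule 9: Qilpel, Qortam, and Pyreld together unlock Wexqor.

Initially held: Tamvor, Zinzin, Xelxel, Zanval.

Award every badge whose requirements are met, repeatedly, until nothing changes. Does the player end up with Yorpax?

With Zinzin, Tamvor, and Xelxel, Dorvor is earned (Rule 7).
With Dorvor, Zinzin, and Xelxel, Qortam is earned (Rule 1).
With Qortam and Xelxel, Pyreld is earned (Rule 3).
With Pyreld and Xelxel, Yorpax is earned (Rule 5).

Yes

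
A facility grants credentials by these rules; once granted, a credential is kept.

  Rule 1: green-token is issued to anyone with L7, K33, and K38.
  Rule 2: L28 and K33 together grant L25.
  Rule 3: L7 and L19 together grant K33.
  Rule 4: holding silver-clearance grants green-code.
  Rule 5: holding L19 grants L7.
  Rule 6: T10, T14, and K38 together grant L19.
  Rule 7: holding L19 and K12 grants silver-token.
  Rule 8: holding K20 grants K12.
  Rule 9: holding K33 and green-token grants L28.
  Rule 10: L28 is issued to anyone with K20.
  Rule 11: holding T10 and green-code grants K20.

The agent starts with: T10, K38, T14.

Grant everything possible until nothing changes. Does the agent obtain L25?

Yes

Holding T10, T14, and K38 grants L19 (Rule 6).
Holding L19 grants L7 (Rule 5).
Holding L7 and L19 grants K33 (Rule 3).
Holding L7, K33, and K38 grants green-token (Rule 1).
Holding K33 and green-token grants L28 (Rule 9).
Holding L28 and K33 grants L25 (Rule 2).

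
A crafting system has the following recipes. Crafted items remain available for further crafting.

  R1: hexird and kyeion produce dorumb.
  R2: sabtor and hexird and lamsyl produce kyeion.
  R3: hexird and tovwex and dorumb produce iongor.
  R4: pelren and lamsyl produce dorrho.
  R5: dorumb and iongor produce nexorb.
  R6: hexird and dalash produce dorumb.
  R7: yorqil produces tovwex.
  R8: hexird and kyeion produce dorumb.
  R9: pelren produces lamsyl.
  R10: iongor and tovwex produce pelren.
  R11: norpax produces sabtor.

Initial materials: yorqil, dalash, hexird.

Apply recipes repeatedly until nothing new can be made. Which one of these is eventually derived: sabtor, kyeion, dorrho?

dorrho

Using R6, hexird and dalash make dorumb.
Using R7, yorqil makes tovwex.
hexird and tovwex and dorumb → iongor (R3).
Using R10, iongor and tovwex make pelren.
pelren → lamsyl (R9).
pelren and lamsyl → dorrho (R4).
sabtor would need norpax (R11), but norpax is never obtained. kyeion would need sabtor, hexird, and lamsyl (R2), but sabtor is never obtained.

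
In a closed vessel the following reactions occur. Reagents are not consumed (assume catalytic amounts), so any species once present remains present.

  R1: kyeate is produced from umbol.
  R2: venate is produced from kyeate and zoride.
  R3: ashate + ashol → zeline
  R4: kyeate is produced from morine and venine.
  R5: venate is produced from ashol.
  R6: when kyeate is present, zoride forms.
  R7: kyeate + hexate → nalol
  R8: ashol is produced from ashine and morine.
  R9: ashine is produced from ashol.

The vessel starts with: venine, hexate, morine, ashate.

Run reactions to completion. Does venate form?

Yes

morine and venine present → kyeate forms (R4).
kyeate present → zoride forms (R6).
kyeate and zoride present → venate forms (R2).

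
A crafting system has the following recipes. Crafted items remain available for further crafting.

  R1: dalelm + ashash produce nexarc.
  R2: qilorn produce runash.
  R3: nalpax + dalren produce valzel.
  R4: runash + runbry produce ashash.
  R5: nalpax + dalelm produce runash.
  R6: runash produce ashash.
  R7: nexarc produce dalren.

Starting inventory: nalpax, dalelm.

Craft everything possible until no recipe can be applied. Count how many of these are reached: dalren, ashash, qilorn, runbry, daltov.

2

Using R5, nalpax and dalelm make runash.
Using R6, runash makes ashash.
Using R1, dalelm and ashash make nexarc.
Using R7, nexarc makes dalren.
dalren: reached.
ashash: reached.
No rule produces qilorn, and it is not given.
No rule produces runbry, and it is not given.
No rule produces daltov, and it is not given.
Reached: dalren and ashash — 2 of the 5.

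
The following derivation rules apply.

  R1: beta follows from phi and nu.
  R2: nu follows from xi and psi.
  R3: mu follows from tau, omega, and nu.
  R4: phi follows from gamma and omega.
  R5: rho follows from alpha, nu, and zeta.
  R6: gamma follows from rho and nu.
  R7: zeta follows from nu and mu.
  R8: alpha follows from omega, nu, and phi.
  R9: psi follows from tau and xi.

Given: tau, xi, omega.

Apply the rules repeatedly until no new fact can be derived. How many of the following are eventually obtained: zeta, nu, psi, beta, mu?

4

tau and xi hold, so psi follows (R9).
From xi and psi, R2 gives nu.
tau, omega, and nu hold, so mu follows (R3).
From nu and mu, R7 gives zeta.
zeta: reached.
nu: reached.
psi: reached.
beta would need phi and nu (R1), but phi is never established.
mu: reached.
Reached: zeta, nu, psi, and mu — 4 of the 5.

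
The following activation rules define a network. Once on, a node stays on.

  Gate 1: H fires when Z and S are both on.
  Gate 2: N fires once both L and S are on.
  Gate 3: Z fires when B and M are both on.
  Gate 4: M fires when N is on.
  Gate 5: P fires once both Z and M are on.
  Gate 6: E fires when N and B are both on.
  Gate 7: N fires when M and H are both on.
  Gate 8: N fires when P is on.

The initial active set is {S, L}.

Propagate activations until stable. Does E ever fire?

E would need N and B (Gate 6), but B never turns on.

No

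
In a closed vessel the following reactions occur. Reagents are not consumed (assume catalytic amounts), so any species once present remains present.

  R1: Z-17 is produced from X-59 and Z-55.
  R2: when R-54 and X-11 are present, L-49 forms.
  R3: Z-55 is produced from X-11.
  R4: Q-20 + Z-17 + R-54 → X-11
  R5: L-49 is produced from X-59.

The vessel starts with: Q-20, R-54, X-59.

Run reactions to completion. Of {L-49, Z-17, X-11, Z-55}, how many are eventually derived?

X-59 present → L-49 forms (R5).
L-49: reached.
Z-17 would need X-59 and Z-55 (R1), but Z-55 never forms.
X-11 would need Q-20, Z-17, and R-54 (R4), but Z-17 never forms.
Z-55 would need X-11 (R3), but X-11 never forms.
Reached: L-49 — 1 of the 4.

1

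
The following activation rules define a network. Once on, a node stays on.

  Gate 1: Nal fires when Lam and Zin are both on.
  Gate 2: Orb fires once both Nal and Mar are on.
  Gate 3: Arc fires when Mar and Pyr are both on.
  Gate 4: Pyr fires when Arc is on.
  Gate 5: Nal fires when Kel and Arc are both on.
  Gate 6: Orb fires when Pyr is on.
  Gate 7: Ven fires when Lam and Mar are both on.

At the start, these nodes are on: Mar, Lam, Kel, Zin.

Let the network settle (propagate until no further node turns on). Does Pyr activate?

Pyr would need Arc (Gate 4), but Arc never turns on.

No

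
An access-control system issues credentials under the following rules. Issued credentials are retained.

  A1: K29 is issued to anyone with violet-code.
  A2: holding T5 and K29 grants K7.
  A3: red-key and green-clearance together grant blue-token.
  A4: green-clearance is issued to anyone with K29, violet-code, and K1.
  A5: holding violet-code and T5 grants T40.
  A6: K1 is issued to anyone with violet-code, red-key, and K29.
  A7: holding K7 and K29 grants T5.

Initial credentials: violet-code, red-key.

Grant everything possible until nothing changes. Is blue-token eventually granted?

Yes

Holding violet-code grants K29 (A1).
Holding violet-code, red-key, and K29 grants K1 (A6).
Holding K29, violet-code, and K1 grants green-clearance (A4).
Holding red-key and green-clearance grants blue-token (A3).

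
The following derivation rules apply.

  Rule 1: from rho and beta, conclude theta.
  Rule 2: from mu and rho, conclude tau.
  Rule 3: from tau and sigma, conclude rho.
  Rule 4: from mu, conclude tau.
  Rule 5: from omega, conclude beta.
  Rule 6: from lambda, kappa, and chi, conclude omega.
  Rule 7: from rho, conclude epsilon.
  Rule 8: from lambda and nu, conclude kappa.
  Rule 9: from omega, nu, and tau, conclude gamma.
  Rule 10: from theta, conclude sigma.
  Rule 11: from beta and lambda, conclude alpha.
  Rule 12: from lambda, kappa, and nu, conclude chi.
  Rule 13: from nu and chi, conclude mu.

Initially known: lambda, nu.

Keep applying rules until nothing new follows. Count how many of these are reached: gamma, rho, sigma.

1

lambda and nu hold, so kappa follows (Rule 8).
lambda, kappa, and nu hold, so chi follows (Rule 12).
From lambda, kappa, and chi, Rule 6 gives omega.
From nu and chi, Rule 13 gives mu.
mu holds, so tau follows (Rule 4).
omega, nu, and tau hold, so gamma follows (Rule 9).
gamma: reached.
rho would need tau and sigma (Rule 3), but sigma is never established.
sigma would need theta (Rule 10), but theta is never established.
Reached: gamma — 1 of the 3.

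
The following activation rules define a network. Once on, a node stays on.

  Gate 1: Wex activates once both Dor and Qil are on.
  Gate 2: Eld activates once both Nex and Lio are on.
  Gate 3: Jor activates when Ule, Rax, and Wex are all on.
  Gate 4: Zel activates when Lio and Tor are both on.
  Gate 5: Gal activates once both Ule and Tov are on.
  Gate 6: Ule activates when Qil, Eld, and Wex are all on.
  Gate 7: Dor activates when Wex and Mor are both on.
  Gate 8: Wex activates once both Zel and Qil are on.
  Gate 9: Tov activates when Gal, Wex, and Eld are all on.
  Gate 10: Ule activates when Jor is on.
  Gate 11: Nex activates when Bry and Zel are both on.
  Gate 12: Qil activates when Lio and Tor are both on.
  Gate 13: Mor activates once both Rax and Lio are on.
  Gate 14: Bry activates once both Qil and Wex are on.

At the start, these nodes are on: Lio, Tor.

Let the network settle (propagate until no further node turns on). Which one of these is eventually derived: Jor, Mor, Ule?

Ule

Lio and Tor are on, so Zel activates (Gate 4).
Gate 12: Lio and Tor on → Qil on.
Zel and Qil are on, so Wex activates (Gate 8).
Gate 14: Qil and Wex on → Bry on.
Gate 11: Bry and Zel on → Nex on.
Gate 2: Nex and Lio on → Eld on.
Qil, Eld, and Wex are on, so Ule activates (Gate 6).
Jor would need Ule, Rax, and Wex (Gate 3), but Rax never turns on. Mor would need Rax and Lio (Gate 13), but Rax never turns on.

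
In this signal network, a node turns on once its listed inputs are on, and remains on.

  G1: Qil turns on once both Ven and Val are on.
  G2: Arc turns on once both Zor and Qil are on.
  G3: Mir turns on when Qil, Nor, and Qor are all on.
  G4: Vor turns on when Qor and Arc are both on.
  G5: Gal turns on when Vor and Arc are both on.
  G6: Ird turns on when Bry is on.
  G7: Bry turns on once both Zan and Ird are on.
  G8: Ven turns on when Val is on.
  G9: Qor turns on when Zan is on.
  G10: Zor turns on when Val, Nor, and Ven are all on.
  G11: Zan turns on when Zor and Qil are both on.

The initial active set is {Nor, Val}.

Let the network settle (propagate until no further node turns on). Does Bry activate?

No

Bry would need Zan and Ird (G7), but Ird never turns on.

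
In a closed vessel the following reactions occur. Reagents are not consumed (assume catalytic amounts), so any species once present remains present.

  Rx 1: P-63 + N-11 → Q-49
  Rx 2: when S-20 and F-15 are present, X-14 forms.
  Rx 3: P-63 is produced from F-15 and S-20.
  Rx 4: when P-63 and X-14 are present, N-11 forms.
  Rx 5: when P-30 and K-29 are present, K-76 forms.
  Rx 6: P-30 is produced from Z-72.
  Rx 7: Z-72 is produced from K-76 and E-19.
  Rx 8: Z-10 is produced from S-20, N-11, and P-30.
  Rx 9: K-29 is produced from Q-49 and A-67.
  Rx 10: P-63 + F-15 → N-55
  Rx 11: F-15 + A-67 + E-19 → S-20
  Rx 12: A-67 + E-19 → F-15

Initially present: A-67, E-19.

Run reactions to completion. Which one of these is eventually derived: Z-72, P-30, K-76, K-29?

K-29

A-67 and E-19 present → F-15 forms (Rx 12).
F-15, A-67, and E-19 present → S-20 forms (Rx 11).
S-20 and F-15 present → X-14 forms (Rx 2).
F-15 and S-20 present → P-63 forms (Rx 3).
P-63 and X-14 present → N-11 forms (Rx 4).
P-63 and N-11 present → Q-49 forms (Rx 1).
Q-49 and A-67 present → K-29 forms (Rx 9).
K-76 would need P-30 and K-29 (Rx 5), but P-30 never forms. Z-72 would need K-76 and E-19 (Rx 7), but K-76 never forms. P-30 would need Z-72 (Rx 6), but Z-72 never forms.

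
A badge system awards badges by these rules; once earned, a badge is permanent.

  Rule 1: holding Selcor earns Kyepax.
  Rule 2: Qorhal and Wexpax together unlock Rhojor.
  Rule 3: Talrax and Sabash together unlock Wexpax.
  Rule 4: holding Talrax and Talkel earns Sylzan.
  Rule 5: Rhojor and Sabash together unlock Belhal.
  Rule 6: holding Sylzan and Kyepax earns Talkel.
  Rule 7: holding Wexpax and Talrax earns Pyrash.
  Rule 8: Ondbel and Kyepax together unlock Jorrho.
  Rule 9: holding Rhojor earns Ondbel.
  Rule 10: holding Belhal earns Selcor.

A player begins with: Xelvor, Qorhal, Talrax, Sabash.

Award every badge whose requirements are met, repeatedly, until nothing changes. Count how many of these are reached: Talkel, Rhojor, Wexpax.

2

With Talrax and Sabash, Wexpax is earned (Rule 3).
With Qorhal and Wexpax, Rhojor is earned (Rule 2).
Talkel would need Sylzan and Kyepax (Rule 6), but Sylzan is never earned.
Rhojor: reached.
Wexpax: reached.
Reached: Rhojor and Wexpax — 2 of the 3.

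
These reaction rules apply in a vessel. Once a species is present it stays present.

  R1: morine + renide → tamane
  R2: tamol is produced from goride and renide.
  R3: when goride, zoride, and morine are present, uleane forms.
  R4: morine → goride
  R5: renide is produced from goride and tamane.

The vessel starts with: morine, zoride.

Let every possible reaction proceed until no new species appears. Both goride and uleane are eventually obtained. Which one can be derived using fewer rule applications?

goride: morine present → goride forms (R4). [1 rule application]
uleane: morine present → goride forms (R4). goride, zoride, and morine present → uleane forms (R3). [2 rule applications]
goride needs fewer.

goride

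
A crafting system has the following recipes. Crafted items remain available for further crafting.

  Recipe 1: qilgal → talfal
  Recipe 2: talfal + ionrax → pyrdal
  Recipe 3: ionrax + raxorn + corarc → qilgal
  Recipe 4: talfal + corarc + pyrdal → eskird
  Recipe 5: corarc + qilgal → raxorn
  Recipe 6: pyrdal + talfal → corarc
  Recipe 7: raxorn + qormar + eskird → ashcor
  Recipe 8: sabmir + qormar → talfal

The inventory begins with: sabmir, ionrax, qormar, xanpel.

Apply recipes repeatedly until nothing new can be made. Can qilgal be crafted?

qilgal would need ionrax, raxorn, and corarc (Recipe 3), but raxorn is never obtained.

No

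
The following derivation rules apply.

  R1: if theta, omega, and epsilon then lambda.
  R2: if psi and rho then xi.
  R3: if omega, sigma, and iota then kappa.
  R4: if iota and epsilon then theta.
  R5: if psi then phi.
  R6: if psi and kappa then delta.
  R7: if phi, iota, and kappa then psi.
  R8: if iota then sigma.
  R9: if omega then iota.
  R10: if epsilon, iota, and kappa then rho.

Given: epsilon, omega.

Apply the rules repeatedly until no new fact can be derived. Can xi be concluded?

No

xi would need psi and rho (R2), but psi is never established.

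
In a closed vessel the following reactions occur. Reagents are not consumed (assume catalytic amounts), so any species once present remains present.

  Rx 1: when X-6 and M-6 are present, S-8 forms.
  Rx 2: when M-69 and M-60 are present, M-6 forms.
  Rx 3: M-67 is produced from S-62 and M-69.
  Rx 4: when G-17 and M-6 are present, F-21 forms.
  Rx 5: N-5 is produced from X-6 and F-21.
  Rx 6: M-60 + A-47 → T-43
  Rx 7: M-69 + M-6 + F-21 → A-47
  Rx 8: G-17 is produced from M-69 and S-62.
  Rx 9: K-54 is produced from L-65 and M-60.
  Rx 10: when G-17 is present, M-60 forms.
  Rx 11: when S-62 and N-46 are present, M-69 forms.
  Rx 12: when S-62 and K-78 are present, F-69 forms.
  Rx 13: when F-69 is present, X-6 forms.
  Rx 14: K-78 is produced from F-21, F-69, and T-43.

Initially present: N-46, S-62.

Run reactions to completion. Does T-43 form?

Yes

S-62 and N-46 present → M-69 forms (Rx 11).
M-69 and S-62 present → G-17 forms (Rx 8).
G-17 present → M-60 forms (Rx 10).
M-69 and M-60 present → M-6 forms (Rx 2).
G-17 and M-6 present → F-21 forms (Rx 4).
M-69, M-6, and F-21 present → A-47 forms (Rx 7).
M-60 and A-47 present → T-43 forms (Rx 6).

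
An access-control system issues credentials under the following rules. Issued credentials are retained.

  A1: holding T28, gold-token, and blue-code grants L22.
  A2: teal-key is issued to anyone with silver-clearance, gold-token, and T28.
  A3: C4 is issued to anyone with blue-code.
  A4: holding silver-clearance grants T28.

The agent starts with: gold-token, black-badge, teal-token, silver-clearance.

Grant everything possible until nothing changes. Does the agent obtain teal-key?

Yes

Holding silver-clearance grants T28 (A4).
Holding silver-clearance, gold-token, and T28 grants teal-key (A2).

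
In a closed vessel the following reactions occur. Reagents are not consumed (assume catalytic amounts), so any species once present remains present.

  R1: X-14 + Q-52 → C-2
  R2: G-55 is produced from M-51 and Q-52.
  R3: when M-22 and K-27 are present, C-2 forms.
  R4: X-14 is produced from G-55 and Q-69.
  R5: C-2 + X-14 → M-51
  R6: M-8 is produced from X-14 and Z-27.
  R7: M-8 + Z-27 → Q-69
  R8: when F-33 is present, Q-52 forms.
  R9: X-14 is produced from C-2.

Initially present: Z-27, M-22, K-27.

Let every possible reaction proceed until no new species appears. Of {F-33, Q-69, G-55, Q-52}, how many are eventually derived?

M-22 and K-27 present → C-2 forms (R3).
C-2 present → X-14 forms (R9).
X-14 and Z-27 present → M-8 forms (R6).
M-8 and Z-27 present → Q-69 forms (R7).
No rule produces F-33, and it is not given.
Q-69: reached.
G-55 would need M-51 and Q-52 (R2), but Q-52 never forms.
Q-52 would need F-33 (R8), but F-33 never forms.
Reached: Q-69 — 1 of the 4.

1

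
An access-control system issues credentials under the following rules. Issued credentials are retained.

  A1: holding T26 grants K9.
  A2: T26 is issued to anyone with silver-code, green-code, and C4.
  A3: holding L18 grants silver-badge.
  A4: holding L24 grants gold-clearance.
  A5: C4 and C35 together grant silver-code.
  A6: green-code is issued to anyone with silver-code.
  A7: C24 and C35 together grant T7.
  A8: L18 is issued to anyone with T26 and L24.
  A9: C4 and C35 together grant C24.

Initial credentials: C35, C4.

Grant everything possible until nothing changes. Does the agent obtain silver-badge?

silver-badge would need L18 (A3), but L18 is never granted.

No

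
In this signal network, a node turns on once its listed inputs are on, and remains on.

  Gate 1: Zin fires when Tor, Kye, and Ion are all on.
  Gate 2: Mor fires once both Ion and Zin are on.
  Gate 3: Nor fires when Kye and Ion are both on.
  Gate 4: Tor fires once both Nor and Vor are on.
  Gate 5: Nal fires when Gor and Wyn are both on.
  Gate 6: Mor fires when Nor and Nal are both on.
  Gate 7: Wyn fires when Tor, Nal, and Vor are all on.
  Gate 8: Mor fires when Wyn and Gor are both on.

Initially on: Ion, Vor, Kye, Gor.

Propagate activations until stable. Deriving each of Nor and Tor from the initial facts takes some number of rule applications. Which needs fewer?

Nor

Nor: Gate 3: Kye and Ion on → Nor on. [1 rule application]
Tor: Kye and Ion are on, so Nor fires (Gate 3). Gate 4: Nor and Vor on → Tor on. [2 rule applications]
Nor needs fewer.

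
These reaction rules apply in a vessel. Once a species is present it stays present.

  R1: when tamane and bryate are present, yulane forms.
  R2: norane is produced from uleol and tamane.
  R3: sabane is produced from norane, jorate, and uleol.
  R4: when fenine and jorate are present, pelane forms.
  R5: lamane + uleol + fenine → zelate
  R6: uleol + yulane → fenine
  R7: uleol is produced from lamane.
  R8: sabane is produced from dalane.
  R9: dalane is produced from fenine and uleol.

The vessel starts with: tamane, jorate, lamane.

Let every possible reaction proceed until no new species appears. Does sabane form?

lamane present → uleol forms (R7).
uleol and tamane present → norane forms (R2).
norane, jorate, and uleol present → sabane forms (R3).

Yes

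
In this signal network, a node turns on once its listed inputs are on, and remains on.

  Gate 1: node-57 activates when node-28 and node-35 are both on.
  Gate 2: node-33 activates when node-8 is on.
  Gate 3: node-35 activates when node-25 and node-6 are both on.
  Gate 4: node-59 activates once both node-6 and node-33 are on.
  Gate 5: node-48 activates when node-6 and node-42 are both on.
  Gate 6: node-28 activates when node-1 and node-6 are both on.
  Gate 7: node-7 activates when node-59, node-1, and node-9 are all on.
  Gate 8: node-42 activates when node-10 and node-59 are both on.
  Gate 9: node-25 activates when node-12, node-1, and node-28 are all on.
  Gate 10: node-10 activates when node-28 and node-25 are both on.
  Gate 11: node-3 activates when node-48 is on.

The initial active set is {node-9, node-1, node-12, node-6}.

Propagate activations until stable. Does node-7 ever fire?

node-7 would need node-59, node-1, and node-9 (Gate 7), but node-59 never turns on.

No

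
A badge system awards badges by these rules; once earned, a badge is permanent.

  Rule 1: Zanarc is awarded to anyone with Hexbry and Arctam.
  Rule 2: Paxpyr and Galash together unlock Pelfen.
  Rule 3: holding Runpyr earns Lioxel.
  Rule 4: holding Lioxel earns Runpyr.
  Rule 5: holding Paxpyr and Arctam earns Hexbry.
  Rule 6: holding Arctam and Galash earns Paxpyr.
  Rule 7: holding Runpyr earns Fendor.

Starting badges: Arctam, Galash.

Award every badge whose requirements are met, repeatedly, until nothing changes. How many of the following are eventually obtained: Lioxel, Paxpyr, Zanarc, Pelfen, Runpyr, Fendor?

3

With Arctam and Galash, Paxpyr is earned (Rule 6).
With Paxpyr and Galash, Pelfen is earned (Rule 2).
With Paxpyr and Arctam, Hexbry is earned (Rule 5).
With Hexbry and Arctam, Zanarc is earned (Rule 1).
Lioxel would need Runpyr (Rule 3), but Runpyr is never earned.
Paxpyr: reached.
Zanarc: reached.
Pelfen: reached.
Runpyr would need Lioxel (Rule 4), but Lioxel is never earned.
Fendor would need Runpyr (Rule 7), but Runpyr is never earned.
Reached: Paxpyr, Zanarc, and Pelfen — 3 of the 6.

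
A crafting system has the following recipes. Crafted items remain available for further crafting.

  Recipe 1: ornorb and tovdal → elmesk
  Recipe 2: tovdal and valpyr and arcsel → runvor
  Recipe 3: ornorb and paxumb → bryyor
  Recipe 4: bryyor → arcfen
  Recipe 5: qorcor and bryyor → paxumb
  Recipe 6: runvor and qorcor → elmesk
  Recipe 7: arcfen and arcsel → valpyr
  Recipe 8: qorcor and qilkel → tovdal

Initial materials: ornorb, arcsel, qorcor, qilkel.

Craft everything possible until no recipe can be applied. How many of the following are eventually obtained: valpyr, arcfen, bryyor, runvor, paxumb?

0

valpyr would need arcfen and arcsel (Recipe 7), but arcfen is never obtained.
arcfen would need bryyor (Recipe 4), but bryyor is never obtained.
bryyor would need ornorb and paxumb (Recipe 3), but paxumb is never obtained.
runvor would need tovdal, valpyr, and arcsel (Recipe 2), but valpyr is never obtained.
paxumb would need qorcor and bryyor (Recipe 5), but bryyor is never obtained.
None of the 5 are reached.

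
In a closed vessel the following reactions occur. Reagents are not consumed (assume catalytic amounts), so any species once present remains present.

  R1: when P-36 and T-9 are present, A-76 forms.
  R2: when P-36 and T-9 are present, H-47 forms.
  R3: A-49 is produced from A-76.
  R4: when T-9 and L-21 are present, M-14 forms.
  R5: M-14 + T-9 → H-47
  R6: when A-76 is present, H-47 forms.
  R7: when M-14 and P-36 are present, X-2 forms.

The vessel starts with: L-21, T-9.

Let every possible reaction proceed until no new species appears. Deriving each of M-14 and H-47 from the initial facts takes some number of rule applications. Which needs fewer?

M-14: T-9 and L-21 present → M-14 forms (R4). [1 rule application]
H-47: T-9 and L-21 present → M-14 forms (R4). M-14 and T-9 present → H-47 forms (R5). [2 rule applications]
M-14 needs fewer.

M-14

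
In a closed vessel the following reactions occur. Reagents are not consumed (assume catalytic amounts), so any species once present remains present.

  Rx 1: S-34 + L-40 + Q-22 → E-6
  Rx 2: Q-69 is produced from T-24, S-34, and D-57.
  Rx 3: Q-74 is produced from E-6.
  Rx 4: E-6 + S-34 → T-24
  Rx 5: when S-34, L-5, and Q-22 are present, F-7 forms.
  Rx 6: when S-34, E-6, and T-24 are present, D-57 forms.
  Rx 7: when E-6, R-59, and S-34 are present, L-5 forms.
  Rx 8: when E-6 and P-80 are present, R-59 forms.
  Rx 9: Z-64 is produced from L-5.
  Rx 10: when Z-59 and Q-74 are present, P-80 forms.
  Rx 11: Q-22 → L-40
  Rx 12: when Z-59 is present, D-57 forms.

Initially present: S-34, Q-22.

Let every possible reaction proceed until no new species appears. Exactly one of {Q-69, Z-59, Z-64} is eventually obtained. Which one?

Q-22 present → L-40 forms (Rx 11).
S-34, L-40, and Q-22 present → E-6 forms (Rx 1).
E-6 and S-34 present → T-24 forms (Rx 4).
S-34, E-6, and T-24 present → D-57 forms (Rx 6).
T-24, S-34, and D-57 present → Q-69 forms (Rx 2).
Z-64 would need L-5 (Rx 9), but L-5 never forms. No rule produces Z-59, and it is not given.

Q-69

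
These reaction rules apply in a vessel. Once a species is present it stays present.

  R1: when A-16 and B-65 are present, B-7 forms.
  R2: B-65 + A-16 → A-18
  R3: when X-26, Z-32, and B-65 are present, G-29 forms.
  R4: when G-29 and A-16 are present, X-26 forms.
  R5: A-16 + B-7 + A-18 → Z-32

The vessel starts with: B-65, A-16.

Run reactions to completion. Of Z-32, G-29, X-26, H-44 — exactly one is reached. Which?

A-16 and B-65 present → B-7 forms (R1).
B-65 and A-16 present → A-18 forms (R2).
A-16, B-7, and A-18 present → Z-32 forms (R5).
G-29 would need X-26, Z-32, and B-65 (R3), but X-26 never forms. No rule produces H-44, and it is not given. X-26 would need G-29 and A-16 (R4), but G-29 never forms.

Z-32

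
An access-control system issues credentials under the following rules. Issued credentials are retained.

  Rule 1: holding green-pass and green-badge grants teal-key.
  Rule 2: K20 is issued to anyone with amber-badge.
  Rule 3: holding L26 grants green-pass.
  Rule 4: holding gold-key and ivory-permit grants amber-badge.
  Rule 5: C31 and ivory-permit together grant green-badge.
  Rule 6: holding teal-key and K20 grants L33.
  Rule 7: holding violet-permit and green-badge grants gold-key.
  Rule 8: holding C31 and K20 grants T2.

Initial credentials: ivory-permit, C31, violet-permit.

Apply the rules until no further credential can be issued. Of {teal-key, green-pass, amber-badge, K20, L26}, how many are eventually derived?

2

Holding C31 and ivory-permit grants green-badge (Rule 5).
Holding violet-permit and green-badge grants gold-key (Rule 7).
Holding gold-key and ivory-permit grants amber-badge (Rule 4).
Holding amber-badge grants K20 (Rule 2).
teal-key would need green-pass and green-badge (Rule 1), but green-pass is never granted.
green-pass would need L26 (Rule 3), but L26 is never granted.
amber-badge: reached.
K20: reached.
No rule produces L26, and it is not given.
Reached: amber-badge and K20 — 2 of the 5.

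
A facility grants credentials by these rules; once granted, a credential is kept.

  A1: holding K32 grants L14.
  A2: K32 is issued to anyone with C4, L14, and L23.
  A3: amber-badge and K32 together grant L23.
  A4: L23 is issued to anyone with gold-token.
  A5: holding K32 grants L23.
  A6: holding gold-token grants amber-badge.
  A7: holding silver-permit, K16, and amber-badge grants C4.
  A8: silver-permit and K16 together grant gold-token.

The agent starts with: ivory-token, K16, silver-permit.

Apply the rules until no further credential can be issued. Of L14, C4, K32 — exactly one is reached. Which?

Holding silver-permit and K16 grants gold-token (A8).
Holding gold-token grants amber-badge (A6).
Holding silver-permit, K16, and amber-badge grants C4 (A7).
K32 would need C4, L14, and L23 (A2), but L14 is never granted. L14 would need K32 (A1), but K32 is never granted.

C4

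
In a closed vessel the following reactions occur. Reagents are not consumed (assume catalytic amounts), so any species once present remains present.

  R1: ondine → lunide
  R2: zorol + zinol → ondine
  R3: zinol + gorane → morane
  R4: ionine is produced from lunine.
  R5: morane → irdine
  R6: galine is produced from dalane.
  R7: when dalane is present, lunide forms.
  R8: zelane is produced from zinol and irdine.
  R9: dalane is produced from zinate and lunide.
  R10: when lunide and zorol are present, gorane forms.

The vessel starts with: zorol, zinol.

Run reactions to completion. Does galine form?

galine would need dalane (R6), but dalane never forms.

No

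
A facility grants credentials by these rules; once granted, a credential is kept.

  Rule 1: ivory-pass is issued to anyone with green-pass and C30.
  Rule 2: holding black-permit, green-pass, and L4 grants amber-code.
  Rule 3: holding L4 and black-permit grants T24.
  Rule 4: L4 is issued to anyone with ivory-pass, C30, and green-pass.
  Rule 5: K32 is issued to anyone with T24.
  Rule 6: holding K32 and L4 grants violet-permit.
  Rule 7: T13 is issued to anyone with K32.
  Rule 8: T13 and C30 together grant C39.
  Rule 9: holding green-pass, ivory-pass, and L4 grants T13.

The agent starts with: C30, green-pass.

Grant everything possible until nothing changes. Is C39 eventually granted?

Holding green-pass and C30 grants ivory-pass (Rule 1).
Holding ivory-pass, C30, and green-pass grants L4 (Rule 4).
Holding green-pass, ivory-pass, and L4 grants T13 (Rule 9).
Holding T13 and C30 grants C39 (Rule 8).

Yes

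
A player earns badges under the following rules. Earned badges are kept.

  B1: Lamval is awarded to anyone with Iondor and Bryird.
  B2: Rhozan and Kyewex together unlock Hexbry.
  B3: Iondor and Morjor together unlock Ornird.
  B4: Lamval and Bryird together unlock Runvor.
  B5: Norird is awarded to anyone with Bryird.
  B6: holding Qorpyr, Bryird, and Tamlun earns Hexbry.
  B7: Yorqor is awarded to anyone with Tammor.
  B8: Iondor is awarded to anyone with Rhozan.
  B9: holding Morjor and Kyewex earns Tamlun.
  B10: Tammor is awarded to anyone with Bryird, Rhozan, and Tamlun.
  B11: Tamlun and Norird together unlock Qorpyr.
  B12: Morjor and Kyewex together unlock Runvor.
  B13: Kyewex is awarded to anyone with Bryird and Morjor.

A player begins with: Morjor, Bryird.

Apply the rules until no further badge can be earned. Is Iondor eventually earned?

No

Iondor would need Rhozan (B8), but Rhozan is never earned.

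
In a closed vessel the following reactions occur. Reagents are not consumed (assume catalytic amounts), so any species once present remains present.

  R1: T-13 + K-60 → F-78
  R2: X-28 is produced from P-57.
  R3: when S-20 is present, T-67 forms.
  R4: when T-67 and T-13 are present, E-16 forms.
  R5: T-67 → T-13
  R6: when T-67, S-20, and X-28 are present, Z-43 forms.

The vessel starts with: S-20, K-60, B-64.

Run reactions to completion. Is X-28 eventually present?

No

X-28 would need P-57 (R2), but P-57 never forms.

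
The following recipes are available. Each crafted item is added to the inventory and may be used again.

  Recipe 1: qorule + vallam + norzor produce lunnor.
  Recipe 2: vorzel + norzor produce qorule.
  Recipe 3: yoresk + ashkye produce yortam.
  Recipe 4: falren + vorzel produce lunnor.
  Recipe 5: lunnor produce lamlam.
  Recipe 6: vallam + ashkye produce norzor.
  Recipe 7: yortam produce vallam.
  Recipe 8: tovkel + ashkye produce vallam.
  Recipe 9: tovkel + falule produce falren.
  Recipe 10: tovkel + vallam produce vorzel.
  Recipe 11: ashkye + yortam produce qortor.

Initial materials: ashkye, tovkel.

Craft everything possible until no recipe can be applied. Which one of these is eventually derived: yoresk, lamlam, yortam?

Using Recipe 8, tovkel and ashkye make vallam.
tovkel + vallam → vorzel (Recipe 10).
Using Recipe 6, vallam and ashkye make norzor.
vorzel + norzor → qorule (Recipe 2).
qorule + vallam + norzor → lunnor (Recipe 1).
Using Recipe 5, lunnor makes lamlam.
No rule produces yoresk, and it is not given. yortam would need yoresk and ashkye (Recipe 3), but yoresk is never obtained.

lamlam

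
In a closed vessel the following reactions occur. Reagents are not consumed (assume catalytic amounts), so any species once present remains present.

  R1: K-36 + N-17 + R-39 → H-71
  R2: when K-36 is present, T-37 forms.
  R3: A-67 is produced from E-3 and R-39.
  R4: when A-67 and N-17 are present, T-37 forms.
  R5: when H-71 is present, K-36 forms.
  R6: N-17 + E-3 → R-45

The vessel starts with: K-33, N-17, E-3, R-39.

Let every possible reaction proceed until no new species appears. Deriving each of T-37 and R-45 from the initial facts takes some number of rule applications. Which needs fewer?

R-45: N-17 and E-3 present → R-45 forms (R6). [1 rule application]
T-37: E-3 and R-39 present → A-67 forms (R3). A-67 and N-17 present → T-37 forms (R4). [2 rule applications]
R-45 needs fewer.

R-45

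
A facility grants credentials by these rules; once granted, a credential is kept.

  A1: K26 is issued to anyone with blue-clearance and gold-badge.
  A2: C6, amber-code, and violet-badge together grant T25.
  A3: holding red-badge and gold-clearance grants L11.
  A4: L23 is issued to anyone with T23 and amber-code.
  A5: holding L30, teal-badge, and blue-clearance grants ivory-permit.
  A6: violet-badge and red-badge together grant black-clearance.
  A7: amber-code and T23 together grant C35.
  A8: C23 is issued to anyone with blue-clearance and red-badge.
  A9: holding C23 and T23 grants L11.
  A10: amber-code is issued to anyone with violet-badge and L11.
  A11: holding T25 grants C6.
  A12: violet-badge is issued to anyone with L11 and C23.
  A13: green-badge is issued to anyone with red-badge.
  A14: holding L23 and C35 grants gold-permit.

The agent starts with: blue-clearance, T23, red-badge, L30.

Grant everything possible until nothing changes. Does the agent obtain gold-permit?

Yes

Holding blue-clearance and red-badge grants C23 (A8).
Holding C23 and T23 grants L11 (A9).
Holding L11 and C23 grants violet-badge (A12).
Holding violet-badge and L11 grants amber-code (A10).
Holding T23 and amber-code grants L23 (A4).
Holding amber-code and T23 grants C35 (A7).
Holding L23 and C35 grants gold-permit (A14).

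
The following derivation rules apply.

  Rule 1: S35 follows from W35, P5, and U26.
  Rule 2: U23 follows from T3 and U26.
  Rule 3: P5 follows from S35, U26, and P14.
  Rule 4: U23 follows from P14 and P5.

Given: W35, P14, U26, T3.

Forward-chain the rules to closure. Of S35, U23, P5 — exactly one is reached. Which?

T3 and U26 hold, so U23 follows (Rule 2).
P5 would need S35, U26, and P14 (Rule 3), but S35 is never established. S35 would need W35, P5, and U26 (Rule 1), but P5 is never established.

U23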